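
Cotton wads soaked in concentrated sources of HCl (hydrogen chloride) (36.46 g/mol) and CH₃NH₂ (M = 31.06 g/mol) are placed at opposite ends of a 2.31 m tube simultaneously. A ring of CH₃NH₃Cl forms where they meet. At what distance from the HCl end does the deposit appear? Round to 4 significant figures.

1.109 m

Graham's law gives d_HCl/d_CH₃NH₂ = rate_HCl/rate_CH₃NH₂ = √(M_CH₃NH₂/M_HCl) = √(31.06/36.46) = 0.9230.
With d_HCl + d_CH₃NH₂ = 2.31 m, d_CH₃NH₂ = 2.31/(1 + 0.9230) = 1.201 m.
d_HCl = 2.31 − 1.201 = 1.109 m.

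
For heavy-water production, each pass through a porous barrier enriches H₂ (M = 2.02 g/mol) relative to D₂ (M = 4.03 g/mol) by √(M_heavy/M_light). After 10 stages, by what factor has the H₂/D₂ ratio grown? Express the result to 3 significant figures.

Each stage multiplies the ratio by α = √(4.03/2.02), so after 10 stages the overall factor is α^10 = (4.03/2.02)^(10/2).
= 1.99505^5 = 31.6.

31.6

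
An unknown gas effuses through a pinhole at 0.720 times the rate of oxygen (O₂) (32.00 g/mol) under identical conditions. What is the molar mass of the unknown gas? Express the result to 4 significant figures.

Using Graham's law: rate_X/rate_O₂ = √(M_O₂/M_X).
0.720 = √(32.00/M_X)
M_X = 32.00 / 0.720² = 32.00 / 0.5184 = 61.73 g/mol

61.73 g/mol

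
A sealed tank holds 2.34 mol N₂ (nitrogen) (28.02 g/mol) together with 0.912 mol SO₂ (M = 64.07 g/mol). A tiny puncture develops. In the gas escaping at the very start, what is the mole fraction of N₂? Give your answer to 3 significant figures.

Each component's effusion rate ∝ (its partial pressure)·(1/√M) ∝ n_i/√M_i.
Mole fraction of N₂ in the effusate = (n_N₂/√M_N₂) / (n_N₂/√M_N₂ + n_SO₂/√M_SO₂)
= (2.34/√28.02) / (2.34/√28.02 + 0.912/√64.07) = 0.4421/(0.4421 + 0.1139) = 0.795.

0.795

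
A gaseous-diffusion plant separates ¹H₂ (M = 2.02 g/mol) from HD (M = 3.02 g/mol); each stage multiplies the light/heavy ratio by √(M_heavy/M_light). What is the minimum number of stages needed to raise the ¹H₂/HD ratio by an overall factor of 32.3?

18

With α = √(3.02/2.02) per stage, ln α = ½ ln(1.49505) = 0.2011.
Need α^N ≥ 32.3 ⇒ N ≥ ln(32.3) / ln α = 3.475 / 0.2011 = 17.28.
Minimum whole number of stages: N = 18.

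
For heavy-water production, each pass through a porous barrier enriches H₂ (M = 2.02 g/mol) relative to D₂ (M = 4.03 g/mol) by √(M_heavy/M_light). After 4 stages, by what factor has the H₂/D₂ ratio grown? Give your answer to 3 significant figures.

3.98

The single-stage factor is √(M_heavy/M_light), so 4 stages give [√(4.03/2.02)]^4 = (4.03/2.02)^(4/2).
= 1.99505^2 = 3.98.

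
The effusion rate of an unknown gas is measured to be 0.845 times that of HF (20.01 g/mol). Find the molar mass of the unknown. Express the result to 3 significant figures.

28.0 g/mol

Graham's law gives rate_X/rate_HF = √(M_HF/M_X).
0.845 = √(20.01/M_X)
M_X = 20.01 / 0.845² = 20.01 / 0.7140 = 28.0 g/mol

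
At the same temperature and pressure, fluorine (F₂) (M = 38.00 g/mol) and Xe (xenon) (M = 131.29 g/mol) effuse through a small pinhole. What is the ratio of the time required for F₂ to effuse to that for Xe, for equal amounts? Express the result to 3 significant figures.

0.538

Graham's law gives t_F₂/t_Xe = √(M_F₂/M_Xe) = √(38.00/131.29) = √0.2894 = 0.538.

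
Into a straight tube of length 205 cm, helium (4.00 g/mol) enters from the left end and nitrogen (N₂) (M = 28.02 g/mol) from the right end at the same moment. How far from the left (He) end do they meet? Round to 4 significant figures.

148.8 cm

Graham's law gives d_He/d_N₂ = rate_He/rate_N₂ = √(M_N₂/M_He) = √(28.02/4.00) = 2.647.
With d_He + d_N₂ = 205 cm, d_N₂ = 205/(1 + 2.647) = 56.22 cm.
d_He = 205 − 56.22 = 148.8 cm.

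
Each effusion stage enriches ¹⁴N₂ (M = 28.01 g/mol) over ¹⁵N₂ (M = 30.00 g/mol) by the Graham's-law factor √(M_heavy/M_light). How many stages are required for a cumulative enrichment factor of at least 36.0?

With α = √(30.00/28.01) per stage, ln α = ½ ln(1.07105) = 0.03432.
Need α^N ≥ 36.0 ⇒ N ≥ ln(36.0) / ln α = 3.584 / 0.03432 = 104.42.
Minimum whole number of stages: N = 105.

105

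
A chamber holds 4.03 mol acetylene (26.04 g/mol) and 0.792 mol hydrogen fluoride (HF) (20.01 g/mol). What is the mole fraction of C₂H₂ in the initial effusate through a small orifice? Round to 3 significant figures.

0.817

Effusion rate of each component ∝ n_i/√M_i (partial pressure × 1/√M).
Mole fraction of C₂H₂ in the effusate = (n_C₂H₂/√M_C₂H₂) / (n_C₂H₂/√M_C₂H₂ + n_HF/√M_HF)
= (4.03/√26.04) / (4.03/√26.04 + 0.792/√20.01) = 0.7897/(0.7897 + 0.1771) = 0.817.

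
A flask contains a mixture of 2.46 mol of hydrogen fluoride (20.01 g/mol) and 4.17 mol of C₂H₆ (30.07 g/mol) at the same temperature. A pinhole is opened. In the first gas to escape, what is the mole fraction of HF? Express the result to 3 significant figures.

0.420

Rate_i ∝ x_i/√M_i (Graham's law weighted by mole fraction), so the effusate composition follows n_i/√M_i.
Mole fraction of HF in the effusate = (n_HF/√M_HF) / (n_HF/√M_HF + n_C₂H₆/√M_C₂H₆)
= (2.46/√20.01) / (2.46/√20.01 + 4.17/√30.07) = 0.5499/(0.5499 + 0.7604) = 0.420.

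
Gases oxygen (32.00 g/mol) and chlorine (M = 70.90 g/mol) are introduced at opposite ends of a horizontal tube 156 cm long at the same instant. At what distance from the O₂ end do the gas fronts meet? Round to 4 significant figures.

The fronts meet when d_O₂ + d_Cl₂ = L with d_O₂/d_Cl₂ = √(M_Cl₂/M_O₂) (Graham's law). Here √(M_Cl₂/M_O₂) = √(70.90/32.00) = 1.488.
With d_O₂ + d_Cl₂ = 156 cm, d_Cl₂ = 156/(1 + 1.488) = 62.69 cm.
d_O₂ = 156 − 62.69 = 93.31 cm.

93.31 cm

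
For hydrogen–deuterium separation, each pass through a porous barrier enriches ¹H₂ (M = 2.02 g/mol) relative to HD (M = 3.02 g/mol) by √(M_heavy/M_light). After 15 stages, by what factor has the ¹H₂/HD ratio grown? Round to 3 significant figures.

After 15 stages the ratio has grown by (√(3.02/2.02))^15 = (3.02/2.02)^(15/2).
= 1.49505^(15/2) = 20.4.

20.4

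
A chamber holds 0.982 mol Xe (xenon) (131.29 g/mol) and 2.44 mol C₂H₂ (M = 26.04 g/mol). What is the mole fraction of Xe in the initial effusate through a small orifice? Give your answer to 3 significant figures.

0.152

The effusion rate of species i is ∝ p_i/√M_i ∝ n_i/√M_i.
So x_Xe in the escaping gas = (n_Xe/√M_Xe) / Σ(n_i/√M_i)
= (0.982/√131.29) / (0.982/√131.29 + 2.44/√26.04) = 0.08570/(0.08570 + 0.4782) = 0.152.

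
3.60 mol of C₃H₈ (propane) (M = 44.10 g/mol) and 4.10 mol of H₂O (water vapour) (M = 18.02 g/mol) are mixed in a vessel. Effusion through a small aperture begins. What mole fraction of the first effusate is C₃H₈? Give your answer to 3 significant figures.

0.359

Effusion rate of each component ∝ n_i/√M_i (partial pressure × 1/√M).
x_C₃H₈(eff) = (n_C₃H₈/√M_C₃H₈) / (n_C₃H₈/√M_C₃H₈ + n_H₂O/√M_H₂O)
= (3.60/√44.10) / (3.60/√44.10 + 4.10/√18.02) = 0.5421/(0.5421 + 0.9658) = 0.359.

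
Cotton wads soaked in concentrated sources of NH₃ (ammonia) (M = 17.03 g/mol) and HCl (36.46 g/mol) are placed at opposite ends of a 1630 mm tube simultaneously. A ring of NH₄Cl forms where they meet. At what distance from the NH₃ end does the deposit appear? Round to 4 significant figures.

968.3 mm

The fronts meet when d_NH₃ + d_HCl = L with d_NH₃/d_HCl = √(M_HCl/M_NH₃) (Graham's law). Here √(M_HCl/M_NH₃) = √(36.46/17.03) = 1.463.
With d_NH₃ + d_HCl = 1630 mm, d_HCl = 1630/(1 + 1.463) = 661.7 mm.
d_NH₃ = 1630 − 661.7 = 968.3 mm.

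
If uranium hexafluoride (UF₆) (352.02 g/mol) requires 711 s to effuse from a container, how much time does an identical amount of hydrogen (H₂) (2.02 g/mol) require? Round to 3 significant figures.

53.9 s

Using Graham's law: t_H₂/t_UF₆ = √(M_H₂/M_UF₆) = √(2.02/352.02) = √0.005738 = 0.07575.
So the time for H₂ is 711 × 0.07575 = 53.9 s.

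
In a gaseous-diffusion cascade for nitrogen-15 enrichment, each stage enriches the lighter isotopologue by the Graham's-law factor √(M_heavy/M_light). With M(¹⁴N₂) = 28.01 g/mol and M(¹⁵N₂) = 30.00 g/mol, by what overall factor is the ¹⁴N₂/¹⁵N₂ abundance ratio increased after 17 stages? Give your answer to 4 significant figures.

Each stage multiplies the ratio by α = √(30.00/28.01), so after 17 stages the overall factor is α^17 = (30.00/28.01)^(17/2).
= 1.07105^(17/2) = 1.792.

1.792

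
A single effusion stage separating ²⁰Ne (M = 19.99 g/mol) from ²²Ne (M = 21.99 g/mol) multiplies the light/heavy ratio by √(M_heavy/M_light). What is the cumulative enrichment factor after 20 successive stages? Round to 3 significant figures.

After 20 stages the ratio has grown by (√(21.99/19.99))^20 = (21.99/19.99)^(20/2).
= 1.10005^10 = 2.59.

2.59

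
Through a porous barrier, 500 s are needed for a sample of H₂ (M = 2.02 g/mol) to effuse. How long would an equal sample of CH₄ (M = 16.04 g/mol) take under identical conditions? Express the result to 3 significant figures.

Using Graham's law: t_CH₄/t_H₂ = √(M_CH₄/M_H₂) = √(16.04/2.02) = √7.941 = 2.818.
So the time for CH₄ is 500 × 2.818 = 1410 s.

1410 s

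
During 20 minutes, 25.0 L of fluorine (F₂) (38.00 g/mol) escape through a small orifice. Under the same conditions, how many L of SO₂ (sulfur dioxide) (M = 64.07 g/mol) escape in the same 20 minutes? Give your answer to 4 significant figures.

By Graham's law, rate_SO₂/rate_F₂ = √(M_F₂/M_SO₂) = √(38.00/64.07) = √0.5931 = 0.7701.
So the volume for SO₂ is 25.0 × 0.7701 = 19.25 L.

19.25 L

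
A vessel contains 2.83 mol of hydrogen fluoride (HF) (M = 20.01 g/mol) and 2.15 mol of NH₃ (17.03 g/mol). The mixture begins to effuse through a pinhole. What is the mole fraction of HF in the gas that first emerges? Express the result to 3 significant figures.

0.548

Each component's effusion rate ∝ (its partial pressure)·(1/√M) ∝ n_i/√M_i.
x_HF(eff) = (n_HF/√M_HF) / (n_HF/√M_HF + n_NH₃/√M_NH₃)
= (2.83/√20.01) / (2.83/√20.01 + 2.15/√17.03) = 0.6326/(0.6326 + 0.5210) = 0.548.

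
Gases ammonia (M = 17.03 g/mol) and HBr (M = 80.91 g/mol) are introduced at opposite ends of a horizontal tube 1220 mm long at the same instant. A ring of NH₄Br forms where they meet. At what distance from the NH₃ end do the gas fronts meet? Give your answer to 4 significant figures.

Distances travelled in equal time are proportional to diffusion rates, so d_NH₃/d_HBr = √(M_HBr/M_NH₃) = √(80.91/17.03) = 2.180.
With d_NH₃ + d_HBr = 1220 mm, d_HBr = 1220/(1 + 2.180) = 383.7 mm.
d_NH₃ = 1220 − 383.7 = 836.3 mm.

836.3 mm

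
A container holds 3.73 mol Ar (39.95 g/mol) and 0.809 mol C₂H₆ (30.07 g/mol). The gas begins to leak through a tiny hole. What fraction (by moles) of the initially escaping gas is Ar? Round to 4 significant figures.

0.8000

Each component's effusion rate ∝ (its partial pressure)·(1/√M) ∝ n_i/√M_i.
Mole fraction of Ar in the effusate = (n_Ar/√M_Ar) / (n_Ar/√M_Ar + n_C₂H₆/√M_C₂H₆)
= (3.73/√39.95) / (3.73/√39.95 + 0.809/√30.07) = 0.5901/(0.5901 + 0.1475) = 0.8000.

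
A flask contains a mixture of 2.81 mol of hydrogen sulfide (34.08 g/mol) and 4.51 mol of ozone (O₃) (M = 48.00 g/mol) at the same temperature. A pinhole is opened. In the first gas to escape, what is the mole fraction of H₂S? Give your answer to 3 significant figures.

0.425

The effusion rate of species i is ∝ p_i/√M_i ∝ n_i/√M_i.
x_H₂S(eff) = (n_H₂S/√M_H₂S) / (n_H₂S/√M_H₂S + n_O₃/√M_O₃)
= (2.81/√34.08) / (2.81/√34.08 + 4.51/√48.00) = 0.4813/(0.4813 + 0.6510) = 0.425.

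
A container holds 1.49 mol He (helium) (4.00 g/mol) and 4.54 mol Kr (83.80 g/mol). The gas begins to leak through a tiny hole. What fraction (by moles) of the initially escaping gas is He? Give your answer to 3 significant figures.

Rate_i ∝ x_i/√M_i (Graham's law weighted by mole fraction), so the effusate composition follows n_i/√M_i.
x_He(eff) = (n_He/√M_He) / (n_He/√M_He + n_Kr/√M_Kr)
= (1.49/√4.00) / (1.49/√4.00 + 4.54/√83.80) = 0.7450/(0.7450 + 0.4959) = 0.600.

0.600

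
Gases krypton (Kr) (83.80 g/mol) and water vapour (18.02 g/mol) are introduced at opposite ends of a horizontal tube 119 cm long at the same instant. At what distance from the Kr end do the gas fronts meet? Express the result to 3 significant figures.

Distances travelled in equal time are proportional to diffusion rates, so d_Kr/d_H₂O = √(M_H₂O/M_Kr) = √(18.02/83.80) = 0.4637.
With d_Kr + d_H₂O = 119 cm, d_H₂O = 119/(1 + 0.4637) = 81.30 cm.
d_Kr = 119 − 81.30 = 37.7 cm.

37.7 cm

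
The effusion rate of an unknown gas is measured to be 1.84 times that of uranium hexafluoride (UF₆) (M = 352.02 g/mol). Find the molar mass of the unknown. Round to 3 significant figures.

Using Graham's law: rate_X/rate_UF₆ = √(M_UF₆/M_X).
1.84 = √(352.02/M_X)
M_X = 352.02 / 1.84² = 352.02 / 3.386 = 104 g/mol

104 g/mol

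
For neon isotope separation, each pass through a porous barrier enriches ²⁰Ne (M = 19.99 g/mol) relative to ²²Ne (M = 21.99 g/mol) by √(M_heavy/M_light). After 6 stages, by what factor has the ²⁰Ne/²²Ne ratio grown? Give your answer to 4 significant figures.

1.331

Overall factor = α^6 with α = √(21.99/19.99), i.e. (21.99/19.99)^(6/2).
= 1.10005^3 = 1.331.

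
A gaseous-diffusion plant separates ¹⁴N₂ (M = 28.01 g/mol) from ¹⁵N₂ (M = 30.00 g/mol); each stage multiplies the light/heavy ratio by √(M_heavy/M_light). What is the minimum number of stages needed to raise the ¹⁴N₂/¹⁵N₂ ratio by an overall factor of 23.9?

93

Per stage α = (30.00/28.01)^(1/2) = 1.07105^0.5, giving ln α = 0.03432.
Need α^N ≥ 23.9 ⇒ N ≥ ln(23.9) / ln α = 3.174 / 0.03432 = 92.48.
Rounding up, N = 93 stages.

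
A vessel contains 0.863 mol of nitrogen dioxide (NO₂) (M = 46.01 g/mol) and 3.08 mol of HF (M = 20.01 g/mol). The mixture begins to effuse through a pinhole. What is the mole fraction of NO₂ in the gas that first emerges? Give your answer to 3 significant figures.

0.156

The effusion rate of species i is ∝ p_i/√M_i ∝ n_i/√M_i.
Mole fraction of NO₂ in the effusate = (n_NO₂/√M_NO₂) / (n_NO₂/√M_NO₂ + n_HF/√M_HF)
= (0.863/√46.01) / (0.863/√46.01 + 3.08/√20.01) = 0.1272/(0.1272 + 0.6885) = 0.156.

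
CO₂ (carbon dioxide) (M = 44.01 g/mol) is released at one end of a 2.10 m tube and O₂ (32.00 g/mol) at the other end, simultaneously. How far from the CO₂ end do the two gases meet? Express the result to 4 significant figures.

0.9665 m

Distances travelled in equal time are proportional to diffusion rates, so d_CO₂/d_O₂ = √(M_O₂/M_CO₂) = √(32.00/44.01) = 0.8527.
With d_CO₂ + d_O₂ = 2.10 m, d_O₂ = 2.10/(1 + 0.8527) = 1.133 m.
d_CO₂ = 2.10 − 1.133 = 0.9665 m.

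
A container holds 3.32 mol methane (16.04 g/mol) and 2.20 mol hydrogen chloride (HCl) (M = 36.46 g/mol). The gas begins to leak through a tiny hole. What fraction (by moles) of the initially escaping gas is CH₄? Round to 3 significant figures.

Rate_i ∝ x_i/√M_i (Graham's law weighted by mole fraction), so the effusate composition follows n_i/√M_i.
Mole fraction of CH₄ in the effusate = (n_CH₄/√M_CH₄) / (n_CH₄/√M_CH₄ + n_HCl/√M_HCl)
= (3.32/√16.04) / (3.32/√16.04 + 2.20/√36.46) = 0.8290/(0.8290 + 0.3643) = 0.695.

0.695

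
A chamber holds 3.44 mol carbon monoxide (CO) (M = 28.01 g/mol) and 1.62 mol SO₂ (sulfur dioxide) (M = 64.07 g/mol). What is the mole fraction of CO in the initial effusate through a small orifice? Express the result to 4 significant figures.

0.7626

Each component's effusion rate ∝ (its partial pressure)·(1/√M) ∝ n_i/√M_i.
So x_CO in the escaping gas = (n_CO/√M_CO) / Σ(n_i/√M_i)
= (3.44/√28.01) / (3.44/√28.01 + 1.62/√64.07) = 0.6500/(0.6500 + 0.2024) = 0.7626.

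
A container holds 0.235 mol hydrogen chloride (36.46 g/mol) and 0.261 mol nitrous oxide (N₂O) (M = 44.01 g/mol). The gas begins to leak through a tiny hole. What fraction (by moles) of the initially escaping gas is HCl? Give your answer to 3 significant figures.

0.497

The effusion rate of species i is ∝ p_i/√M_i ∝ n_i/√M_i.
Mole fraction of HCl in the effusate = (n_HCl/√M_HCl) / (n_HCl/√M_HCl + n_N₂O/√M_N₂O)
= (0.235/√36.46) / (0.235/√36.46 + 0.261/√44.01) = 0.03892/(0.03892 + 0.03934) = 0.497.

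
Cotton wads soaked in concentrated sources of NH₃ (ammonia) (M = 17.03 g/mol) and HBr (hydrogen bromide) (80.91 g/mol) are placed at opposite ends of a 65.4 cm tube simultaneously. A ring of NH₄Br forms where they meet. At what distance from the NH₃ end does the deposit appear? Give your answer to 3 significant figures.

Distances travelled in equal time are proportional to diffusion rates, so d_NH₃/d_HBr = √(M_HBr/M_NH₃) = √(80.91/17.03) = 2.180.
With d_NH₃ + d_HBr = 65.4 cm, d_HBr = 65.4/(1 + 2.180) = 20.57 cm.
d_NH₃ = 65.4 − 20.57 = 44.8 cm.

44.8 cm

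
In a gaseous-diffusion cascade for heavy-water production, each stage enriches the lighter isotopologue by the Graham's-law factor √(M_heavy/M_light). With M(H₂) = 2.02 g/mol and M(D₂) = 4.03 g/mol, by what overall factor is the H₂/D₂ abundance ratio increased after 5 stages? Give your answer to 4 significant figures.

Overall factor = α^5 with α = √(4.03/2.02), i.e. (4.03/2.02)^(5/2).
= 1.99505^(5/2) = 5.622.

5.622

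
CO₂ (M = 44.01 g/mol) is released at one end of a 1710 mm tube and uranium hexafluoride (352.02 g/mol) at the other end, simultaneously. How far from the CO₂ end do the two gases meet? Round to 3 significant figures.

In equal time, each gas travels a distance ∝ its rate ∝ 1/√M, so d_CO₂/d_UF₆ = √(M_UF₆/M_CO₂) = √(352.02/44.01) = 2.828.
With d_CO₂ + d_UF₆ = 1710 mm, d_UF₆ = 1710/(1 + 2.828) = 446.7 mm.
d_CO₂ = 1710 − 446.7 = 1260 mm.

1260 mm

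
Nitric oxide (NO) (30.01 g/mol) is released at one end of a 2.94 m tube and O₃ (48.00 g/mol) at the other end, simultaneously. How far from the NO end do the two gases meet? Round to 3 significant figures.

In equal time, each gas travels a distance ∝ its rate ∝ 1/√M, so d_NO/d_O₃ = √(M_O₃/M_NO) = √(48.00/30.01) = 1.265.
With d_NO + d_O₃ = 2.94 m, d_O₃ = 2.94/(1 + 1.265) = 1.298 m.
d_NO = 2.94 − 1.298 = 1.64 m.

1.64 m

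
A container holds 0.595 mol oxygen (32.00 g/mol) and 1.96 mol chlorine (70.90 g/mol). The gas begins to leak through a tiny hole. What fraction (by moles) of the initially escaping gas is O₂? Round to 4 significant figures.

The effusion rate of species i is ∝ p_i/√M_i ∝ n_i/√M_i.
So x_O₂ in the escaping gas = (n_O₂/√M_O₂) / Σ(n_i/√M_i)
= (0.595/√32.00) / (0.595/√32.00 + 1.96/√70.90) = 0.1052/(0.1052 + 0.2328) = 0.3112.

0.3112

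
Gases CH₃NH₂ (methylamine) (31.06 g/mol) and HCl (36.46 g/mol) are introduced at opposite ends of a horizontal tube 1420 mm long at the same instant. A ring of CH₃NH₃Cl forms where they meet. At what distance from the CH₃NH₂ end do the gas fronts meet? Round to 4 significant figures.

738.4 mm

Distances travelled in equal time are proportional to diffusion rates, so d_CH₃NH₂/d_HCl = √(M_HCl/M_CH₃NH₂) = √(36.46/31.06) = 1.083.
With d_CH₃NH₂ + d_HCl = 1420 mm, d_HCl = 1420/(1 + 1.083) = 681.6 mm.
d_CH₃NH₂ = 1420 − 681.6 = 738.4 mm.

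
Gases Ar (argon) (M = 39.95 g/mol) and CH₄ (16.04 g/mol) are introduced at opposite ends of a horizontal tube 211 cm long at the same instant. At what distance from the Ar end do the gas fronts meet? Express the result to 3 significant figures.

81.8 cm

The fronts meet when d_Ar + d_CH₄ = L with d_Ar/d_CH₄ = √(M_CH₄/M_Ar) (Graham's law). Here √(M_CH₄/M_Ar) = √(16.04/39.95) = 0.6336.
With d_Ar + d_CH₄ = 211 cm, d_CH₄ = 211/(1 + 0.6336) = 129.2 cm.
d_Ar = 211 − 129.2 = 81.8 cm.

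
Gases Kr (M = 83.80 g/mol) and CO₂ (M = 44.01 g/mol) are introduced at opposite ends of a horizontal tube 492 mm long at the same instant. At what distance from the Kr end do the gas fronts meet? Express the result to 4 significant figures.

206.7 mm

In equal time, each gas travels a distance ∝ its rate ∝ 1/√M, so d_Kr/d_CO₂ = √(M_CO₂/M_Kr) = √(44.01/83.80) = 0.7247.
With d_Kr + d_CO₂ = 492 mm, d_CO₂ = 492/(1 + 0.7247) = 285.3 mm.
d_Kr = 492 − 285.3 = 206.7 mm.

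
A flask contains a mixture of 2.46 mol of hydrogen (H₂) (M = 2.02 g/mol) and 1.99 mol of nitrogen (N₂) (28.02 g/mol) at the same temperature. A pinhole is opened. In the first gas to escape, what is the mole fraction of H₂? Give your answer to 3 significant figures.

0.822

The effusion rate of species i is ∝ p_i/√M_i ∝ n_i/√M_i.
x_H₂(eff) = (n_H₂/√M_H₂) / (n_H₂/√M_H₂ + n_N₂/√M_N₂)
= (2.46/√2.02) / (2.46/√2.02 + 1.99/√28.02) = 1.731/(1.731 + 0.3759) = 0.822.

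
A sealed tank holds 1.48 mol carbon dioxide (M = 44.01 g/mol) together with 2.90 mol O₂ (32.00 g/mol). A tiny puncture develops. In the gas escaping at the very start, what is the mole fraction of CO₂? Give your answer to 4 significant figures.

The effusion rate of species i is ∝ p_i/√M_i ∝ n_i/√M_i.
So x_CO₂ in the escaping gas = (n_CO₂/√M_CO₂) / Σ(n_i/√M_i)
= (1.48/√44.01) / (1.48/√44.01 + 2.90/√32.00) = 0.2231/(0.2231 + 0.5127) = 0.3032.

0.3032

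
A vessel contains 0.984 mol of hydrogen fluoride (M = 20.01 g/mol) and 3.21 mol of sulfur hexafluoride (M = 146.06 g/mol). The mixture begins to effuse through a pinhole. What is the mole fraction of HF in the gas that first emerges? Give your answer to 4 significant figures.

0.4530

Rate_i ∝ x_i/√M_i (Graham's law weighted by mole fraction), so the effusate composition follows n_i/√M_i.
Mole fraction of HF in the effusate = (n_HF/√M_HF) / (n_HF/√M_HF + n_SF₆/√M_SF₆)
= (0.984/√20.01) / (0.984/√20.01 + 3.21/√146.06) = 0.2200/(0.2200 + 0.2656) = 0.4530.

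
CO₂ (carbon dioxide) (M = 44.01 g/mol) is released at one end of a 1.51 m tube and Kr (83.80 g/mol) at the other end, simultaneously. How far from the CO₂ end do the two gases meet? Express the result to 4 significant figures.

The fronts meet when d_CO₂ + d_Kr = L with d_CO₂/d_Kr = √(M_Kr/M_CO₂) (Graham's law). Here √(M_Kr/M_CO₂) = √(83.80/44.01) = 1.380.
With d_CO₂ + d_Kr = 1.51 m, d_Kr = 1.51/(1 + 1.380) = 0.6345 m.
d_CO₂ = 1.51 − 0.6345 = 0.8755 m.

0.8755 m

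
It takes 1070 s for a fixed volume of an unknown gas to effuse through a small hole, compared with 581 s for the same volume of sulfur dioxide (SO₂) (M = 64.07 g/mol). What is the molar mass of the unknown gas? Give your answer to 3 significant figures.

Using Graham's law: t_X/t_SO₂ = √(M_X/M_SO₂).
1070/581 = 1.842 = √(M_X/64.07)
M_X = 64.07 × 1.842² = 64.07 × 3.392 = 217 g/mol

217 g/mol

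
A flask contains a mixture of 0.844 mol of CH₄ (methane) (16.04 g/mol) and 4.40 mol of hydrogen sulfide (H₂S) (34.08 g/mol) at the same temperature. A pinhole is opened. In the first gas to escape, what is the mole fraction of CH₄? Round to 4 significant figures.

Each component's effusion rate ∝ (its partial pressure)·(1/√M) ∝ n_i/√M_i.
So x_CH₄ in the escaping gas = (n_CH₄/√M_CH₄) / Σ(n_i/√M_i)
= (0.844/√16.04) / (0.844/√16.04 + 4.40/√34.08) = 0.2107/(0.2107 + 0.7537) = 0.2185.

0.2185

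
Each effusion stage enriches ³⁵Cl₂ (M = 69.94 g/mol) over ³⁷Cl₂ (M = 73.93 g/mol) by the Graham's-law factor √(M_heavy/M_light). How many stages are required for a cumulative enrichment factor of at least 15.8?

Per stage α = (73.93/69.94)^(1/2) = 1.05705^0.5, giving ln α = 0.02774.
Need α^N ≥ 15.8 ⇒ N ≥ ln(15.8) / ln α = 2.760 / 0.02774 = 99.49.
So at least 100 stages are needed.

100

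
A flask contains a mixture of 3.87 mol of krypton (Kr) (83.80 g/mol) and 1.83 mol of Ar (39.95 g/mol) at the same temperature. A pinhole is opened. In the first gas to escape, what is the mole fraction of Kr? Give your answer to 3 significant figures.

The effusion rate of species i is ∝ p_i/√M_i ∝ n_i/√M_i.
So x_Kr in the escaping gas = (n_Kr/√M_Kr) / Σ(n_i/√M_i)
= (3.87/√83.80) / (3.87/√83.80 + 1.83/√39.95) = 0.4228/(0.4228 + 0.2895) = 0.594.

0.594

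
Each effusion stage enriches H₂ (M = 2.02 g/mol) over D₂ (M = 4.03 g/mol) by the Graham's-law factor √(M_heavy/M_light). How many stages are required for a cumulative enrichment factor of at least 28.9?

10

Single-stage factor α = √(4.03/2.02), so ln α = ½ ln(1.99505) = 0.3453.
Need α^N ≥ 28.9 ⇒ N ≥ ln(28.9) / ln α = 3.364 / 0.3453 = 9.74.
Rounding up, N = 10 stages.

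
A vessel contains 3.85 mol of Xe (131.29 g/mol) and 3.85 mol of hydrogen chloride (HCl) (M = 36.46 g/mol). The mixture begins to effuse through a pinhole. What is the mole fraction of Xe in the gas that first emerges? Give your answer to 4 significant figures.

0.3451

The effusion rate of species i is ∝ p_i/√M_i ∝ n_i/√M_i.
So x_Xe in the escaping gas = (n_Xe/√M_Xe) / Σ(n_i/√M_i)
= (3.85/√131.29) / (3.85/√131.29 + 3.85/√36.46) = 0.3360/(0.3360 + 0.6376) = 0.3451.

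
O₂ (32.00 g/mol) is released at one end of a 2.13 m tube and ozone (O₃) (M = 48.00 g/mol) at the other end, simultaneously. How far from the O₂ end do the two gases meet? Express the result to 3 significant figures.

Distances travelled in equal time are proportional to diffusion rates, so d_O₂/d_O₃ = √(M_O₃/M_O₂) = √(48.00/32.00) = 1.225.
With d_O₂ + d_O₃ = 2.13 m, d_O₃ = 2.13/(1 + 1.225) = 0.9574 m.
d_O₂ = 2.13 − 0.9574 = 1.17 m.

1.17 m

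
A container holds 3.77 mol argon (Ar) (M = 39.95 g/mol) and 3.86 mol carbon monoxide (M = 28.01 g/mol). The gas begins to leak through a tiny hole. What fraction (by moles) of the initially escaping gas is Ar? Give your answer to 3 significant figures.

0.450

Each component's effusion rate ∝ (its partial pressure)·(1/√M) ∝ n_i/√M_i.
Mole fraction of Ar in the effusate = (n_Ar/√M_Ar) / (n_Ar/√M_Ar + n_CO/√M_CO)
= (3.77/√39.95) / (3.77/√39.95 + 3.86/√28.01) = 0.5965/(0.5965 + 0.7293) = 0.450.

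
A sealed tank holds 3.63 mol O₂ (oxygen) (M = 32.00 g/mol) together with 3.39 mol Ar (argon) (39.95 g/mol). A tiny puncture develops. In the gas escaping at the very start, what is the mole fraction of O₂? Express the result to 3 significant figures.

Rate_i ∝ x_i/√M_i (Graham's law weighted by mole fraction), so the effusate composition follows n_i/√M_i.
So x_O₂ in the escaping gas = (n_O₂/√M_O₂) / Σ(n_i/√M_i)
= (3.63/√32.00) / (3.63/√32.00 + 3.39/√39.95) = 0.6417/(0.6417 + 0.5363) = 0.545.

0.545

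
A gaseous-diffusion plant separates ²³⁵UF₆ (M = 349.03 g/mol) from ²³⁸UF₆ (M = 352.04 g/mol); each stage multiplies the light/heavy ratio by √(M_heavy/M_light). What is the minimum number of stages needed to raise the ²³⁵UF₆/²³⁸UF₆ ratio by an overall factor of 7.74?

477

Single-stage factor α = √(352.04/349.03), so ln α = ½ ln(1.00862) = 0.004293.
Need α^N ≥ 7.74 ⇒ N ≥ ln(7.74) / ln α = 2.046 / 0.004293 = 476.63.
So at least 477 stages are needed.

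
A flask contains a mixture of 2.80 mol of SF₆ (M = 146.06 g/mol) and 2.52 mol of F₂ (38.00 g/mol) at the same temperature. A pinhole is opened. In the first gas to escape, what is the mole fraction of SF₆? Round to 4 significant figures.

0.3617

Rate_i ∝ x_i/√M_i (Graham's law weighted by mole fraction), so the effusate composition follows n_i/√M_i.
So x_SF₆ in the escaping gas = (n_SF₆/√M_SF₆) / Σ(n_i/√M_i)
= (2.80/√146.06) / (2.80/√146.06 + 2.52/√38.00) = 0.2317/(0.2317 + 0.4088) = 0.3617.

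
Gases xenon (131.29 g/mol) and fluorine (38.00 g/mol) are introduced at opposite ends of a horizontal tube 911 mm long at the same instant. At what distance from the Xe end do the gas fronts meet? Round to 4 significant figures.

318.7 mm

Graham's law gives d_Xe/d_F₂ = rate_Xe/rate_F₂ = √(M_F₂/M_Xe) = √(38.00/131.29) = 0.5380.
With d_Xe + d_F₂ = 911 mm, d_F₂ = 911/(1 + 0.5380) = 592.3 mm.
d_Xe = 911 − 592.3 = 318.7 mm.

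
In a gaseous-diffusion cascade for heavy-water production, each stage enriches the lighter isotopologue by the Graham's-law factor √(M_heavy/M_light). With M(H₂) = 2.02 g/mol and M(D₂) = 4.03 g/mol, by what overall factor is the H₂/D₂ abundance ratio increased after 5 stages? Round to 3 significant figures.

5.62

After 5 stages the ratio has grown by (√(4.03/2.02))^5 = (4.03/2.02)^(5/2).
= 1.99505^(5/2) = 5.62.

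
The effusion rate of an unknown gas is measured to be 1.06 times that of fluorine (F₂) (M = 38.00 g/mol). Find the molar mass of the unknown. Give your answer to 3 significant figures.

By Graham's law, rate_X/rate_F₂ = √(M_F₂/M_X).
1.06 = √(38.00/M_X)
M_X = 38.00 / 1.06² = 38.00 / 1.124 = 33.8 g/mol

33.8 g/mol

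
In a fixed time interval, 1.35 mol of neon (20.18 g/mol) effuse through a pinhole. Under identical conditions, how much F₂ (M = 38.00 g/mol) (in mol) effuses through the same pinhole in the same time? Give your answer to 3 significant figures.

0.984 mol

Since effusion rate ∝ 1/√M, rate_F₂/rate_Ne = √(M_Ne/M_F₂) = √(20.18/38.00) = √0.5311 = 0.7287.
So the amount for F₂ is 1.35 × 0.7287 = 0.984 mol.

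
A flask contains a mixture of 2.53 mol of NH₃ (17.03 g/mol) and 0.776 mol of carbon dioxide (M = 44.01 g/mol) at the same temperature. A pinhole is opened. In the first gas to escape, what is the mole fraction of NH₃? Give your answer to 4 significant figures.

0.8398

Effusion rate of each component ∝ n_i/√M_i (partial pressure × 1/√M).
Mole fraction of NH₃ in the effusate = (n_NH₃/√M_NH₃) / (n_NH₃/√M_NH₃ + n_CO₂/√M_CO₂)
= (2.53/√17.03) / (2.53/√17.03 + 0.776/√44.01) = 0.6131/(0.6131 + 0.1170) = 0.8398.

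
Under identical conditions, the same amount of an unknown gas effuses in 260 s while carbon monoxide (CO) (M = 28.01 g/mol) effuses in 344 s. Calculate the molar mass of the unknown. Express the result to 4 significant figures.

16.00 g/mol

From Graham's law, t_X/t_CO = √(M_X/M_CO).
260/344 = 0.7558 = √(M_X/28.01)
M_X = 28.01 × 0.7558² = 28.01 × 0.5713 = 16.00 g/mol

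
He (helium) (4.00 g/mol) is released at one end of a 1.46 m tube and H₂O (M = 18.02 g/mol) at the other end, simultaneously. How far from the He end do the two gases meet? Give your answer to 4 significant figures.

0.9924 m

The fronts meet when d_He + d_H₂O = L with d_He/d_H₂O = √(M_H₂O/M_He) (Graham's law). Here √(M_H₂O/M_He) = √(18.02/4.00) = 2.122.
With d_He + d_H₂O = 1.46 m, d_H₂O = 1.46/(1 + 2.122) = 0.4676 m.
d_He = 1.46 − 0.4676 = 0.9924 m.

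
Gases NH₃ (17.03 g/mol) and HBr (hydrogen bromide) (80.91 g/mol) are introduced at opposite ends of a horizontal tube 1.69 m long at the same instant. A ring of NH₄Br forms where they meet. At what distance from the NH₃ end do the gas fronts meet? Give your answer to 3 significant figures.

1.16 m

The fronts meet when d_NH₃ + d_HBr = L with d_NH₃/d_HBr = √(M_HBr/M_NH₃) (Graham's law). Here √(M_HBr/M_NH₃) = √(80.91/17.03) = 2.180.
With d_NH₃ + d_HBr = 1.69 m, d_HBr = 1.69/(1 + 2.180) = 0.5315 m.
d_NH₃ = 1.69 − 0.5315 = 1.16 m.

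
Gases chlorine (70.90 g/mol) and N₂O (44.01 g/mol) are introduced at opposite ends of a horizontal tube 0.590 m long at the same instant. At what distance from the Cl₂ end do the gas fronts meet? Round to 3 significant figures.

In equal time, each gas travels a distance ∝ its rate ∝ 1/√M, so d_Cl₂/d_N₂O = √(M_N₂O/M_Cl₂) = √(44.01/70.90) = 0.7879.
With d_Cl₂ + d_N₂O = 0.590 m, d_N₂O = 0.590/(1 + 0.7879) = 0.3300 m.
d_Cl₂ = 0.590 − 0.3300 = 0.260 m.

0.260 m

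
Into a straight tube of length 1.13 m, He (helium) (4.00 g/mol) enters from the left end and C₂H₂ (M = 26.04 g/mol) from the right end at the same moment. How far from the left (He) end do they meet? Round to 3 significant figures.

In equal time, each gas travels a distance ∝ its rate ∝ 1/√M, so d_He/d_C₂H₂ = √(M_C₂H₂/M_He) = √(26.04/4.00) = 2.551.
With d_He + d_C₂H₂ = 1.13 m, d_C₂H₂ = 1.13/(1 + 2.551) = 0.3182 m.
d_He = 1.13 − 0.3182 = 0.812 m.

0.812 m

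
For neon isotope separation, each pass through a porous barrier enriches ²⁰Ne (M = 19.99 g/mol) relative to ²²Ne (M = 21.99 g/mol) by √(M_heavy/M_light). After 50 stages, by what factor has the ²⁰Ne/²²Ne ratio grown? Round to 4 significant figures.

10.85

Overall factor = α^50 with α = √(21.99/19.99), i.e. (21.99/19.99)^(50/2).
= 1.10005^25 = 10.85.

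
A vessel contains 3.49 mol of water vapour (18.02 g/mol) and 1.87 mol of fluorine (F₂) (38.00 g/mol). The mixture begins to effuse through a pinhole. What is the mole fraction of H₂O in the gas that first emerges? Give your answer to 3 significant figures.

0.730

Effusion rate of each component ∝ n_i/√M_i (partial pressure × 1/√M).
So x_H₂O in the escaping gas = (n_H₂O/√M_H₂O) / Σ(n_i/√M_i)
= (3.49/√18.02) / (3.49/√18.02 + 1.87/√38.00) = 0.8221/(0.8221 + 0.3034) = 0.730.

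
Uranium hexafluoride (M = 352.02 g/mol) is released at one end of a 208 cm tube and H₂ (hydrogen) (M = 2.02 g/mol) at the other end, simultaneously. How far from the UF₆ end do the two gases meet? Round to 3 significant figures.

14.6 cm

In equal time, each gas travels a distance ∝ its rate ∝ 1/√M, so d_UF₆/d_H₂ = √(M_H₂/M_UF₆) = √(2.02/352.02) = 0.07575.
With d_UF₆ + d_H₂ = 208 cm, d_H₂ = 208/(1 + 0.07575) = 193.4 cm.
d_UF₆ = 208 − 193.4 = 14.6 cm.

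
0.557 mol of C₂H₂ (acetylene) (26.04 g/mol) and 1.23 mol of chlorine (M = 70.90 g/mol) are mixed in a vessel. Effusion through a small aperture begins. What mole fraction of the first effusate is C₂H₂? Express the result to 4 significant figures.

Each component's effusion rate ∝ (its partial pressure)·(1/√M) ∝ n_i/√M_i.
Mole fraction of C₂H₂ in the effusate = (n_C₂H₂/√M_C₂H₂) / (n_C₂H₂/√M_C₂H₂ + n_Cl₂/√M_Cl₂)
= (0.557/√26.04) / (0.557/√26.04 + 1.23/√70.90) = 0.1092/(0.1092 + 0.1461) = 0.4277.

0.4277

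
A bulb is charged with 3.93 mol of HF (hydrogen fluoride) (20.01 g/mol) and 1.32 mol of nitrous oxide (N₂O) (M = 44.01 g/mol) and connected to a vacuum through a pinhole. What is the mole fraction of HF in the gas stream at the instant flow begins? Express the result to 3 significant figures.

Each component's effusion rate ∝ (its partial pressure)·(1/√M) ∝ n_i/√M_i.
x_HF(eff) = (n_HF/√M_HF) / (n_HF/√M_HF + n_N₂O/√M_N₂O)
= (3.93/√20.01) / (3.93/√20.01 + 1.32/√44.01) = 0.8786/(0.8786 + 0.1990) = 0.815.

0.815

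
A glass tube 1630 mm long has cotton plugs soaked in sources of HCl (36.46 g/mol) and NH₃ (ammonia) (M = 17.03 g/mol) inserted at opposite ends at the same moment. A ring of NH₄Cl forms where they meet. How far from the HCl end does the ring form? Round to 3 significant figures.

662 mm

Graham's law gives d_HCl/d_NH₃ = rate_HCl/rate_NH₃ = √(M_NH₃/M_HCl) = √(17.03/36.46) = 0.6834.
With d_HCl + d_NH₃ = 1630 mm, d_NH₃ = 1630/(1 + 0.6834) = 968.3 mm.
d_HCl = 1630 − 968.3 = 662 mm.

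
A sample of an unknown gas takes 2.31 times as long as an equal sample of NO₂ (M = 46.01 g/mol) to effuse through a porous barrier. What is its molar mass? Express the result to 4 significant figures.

245.5 g/mol

Since effusion rate ∝ 1/√M, t_X/t_NO₂ = √(M_X/M_NO₂).
2.31 = √(M_X/46.01)
M_X = 46.01 × 2.31² = 46.01 × 5.336 = 245.5 g/mol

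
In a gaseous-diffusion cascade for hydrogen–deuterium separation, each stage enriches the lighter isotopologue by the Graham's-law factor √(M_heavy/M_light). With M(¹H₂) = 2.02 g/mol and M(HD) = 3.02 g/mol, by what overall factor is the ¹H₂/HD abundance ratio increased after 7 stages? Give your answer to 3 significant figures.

4.09

Overall factor = α^7 with α = √(3.02/2.02), i.e. (3.02/2.02)^(7/2).
= 1.49505^(7/2) = 4.09.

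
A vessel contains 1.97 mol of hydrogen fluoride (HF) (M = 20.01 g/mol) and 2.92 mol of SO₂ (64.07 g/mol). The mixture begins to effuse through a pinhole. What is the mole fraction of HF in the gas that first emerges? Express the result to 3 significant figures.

The effusion rate of species i is ∝ p_i/√M_i ∝ n_i/√M_i.
So x_HF in the escaping gas = (n_HF/√M_HF) / Σ(n_i/√M_i)
= (1.97/√20.01) / (1.97/√20.01 + 2.92/√64.07) = 0.4404/(0.4404 + 0.3648) = 0.547.

0.547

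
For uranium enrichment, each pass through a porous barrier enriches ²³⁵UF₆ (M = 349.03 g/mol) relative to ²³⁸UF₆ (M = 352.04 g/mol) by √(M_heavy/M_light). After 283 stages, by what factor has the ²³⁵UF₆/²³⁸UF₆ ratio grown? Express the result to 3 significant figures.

3.37

Overall factor = α^283 with α = √(352.04/349.03), i.e. (352.04/349.03)^(283/2).
= 1.00862^(283/2) = 3.37.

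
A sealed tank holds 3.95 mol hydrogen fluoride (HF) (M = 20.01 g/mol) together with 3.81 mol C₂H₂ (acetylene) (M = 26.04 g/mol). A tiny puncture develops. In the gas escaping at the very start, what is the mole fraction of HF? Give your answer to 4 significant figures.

0.5418

Effusion rate of each component ∝ n_i/√M_i (partial pressure × 1/√M).
Mole fraction of HF in the effusate = (n_HF/√M_HF) / (n_HF/√M_HF + n_C₂H₂/√M_C₂H₂)
= (3.95/√20.01) / (3.95/√20.01 + 3.81/√26.04) = 0.8830/(0.8830 + 0.7466) = 0.5418.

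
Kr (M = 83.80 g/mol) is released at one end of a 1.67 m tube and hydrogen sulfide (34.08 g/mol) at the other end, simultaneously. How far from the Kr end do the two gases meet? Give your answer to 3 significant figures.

0.650 m

In equal time, each gas travels a distance ∝ its rate ∝ 1/√M, so d_Kr/d_H₂S = √(M_H₂S/M_Kr) = √(34.08/83.80) = 0.6377.
With d_Kr + d_H₂S = 1.67 m, d_H₂S = 1.67/(1 + 0.6377) = 1.020 m.
d_Kr = 1.67 − 1.020 = 0.650 m.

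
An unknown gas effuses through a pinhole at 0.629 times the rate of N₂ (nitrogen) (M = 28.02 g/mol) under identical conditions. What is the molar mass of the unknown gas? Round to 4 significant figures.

By Graham's law, rate_X/rate_N₂ = √(M_N₂/M_X).
0.629 = √(28.02/M_X)
M_X = 28.02 / 0.629² = 28.02 / 0.3956 = 70.82 g/mol

70.82 g/mol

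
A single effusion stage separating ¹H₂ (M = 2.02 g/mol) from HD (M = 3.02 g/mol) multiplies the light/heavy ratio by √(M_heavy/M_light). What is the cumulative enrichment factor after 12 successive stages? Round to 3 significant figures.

11.2

Overall factor = α^12 with α = √(3.02/2.02), i.e. (3.02/2.02)^(12/2).
= 1.49505^6 = 11.2.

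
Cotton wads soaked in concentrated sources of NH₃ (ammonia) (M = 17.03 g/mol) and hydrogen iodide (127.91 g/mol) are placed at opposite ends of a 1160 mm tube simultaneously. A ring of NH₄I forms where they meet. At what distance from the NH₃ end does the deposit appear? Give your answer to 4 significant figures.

849.9 mm

Distances travelled in equal time are proportional to diffusion rates, so d_NH₃/d_HI = √(M_HI/M_NH₃) = √(127.91/17.03) = 2.741.
With d_NH₃ + d_HI = 1160 mm, d_HI = 1160/(1 + 2.741) = 310.1 mm.
d_NH₃ = 1160 − 310.1 = 849.9 mm.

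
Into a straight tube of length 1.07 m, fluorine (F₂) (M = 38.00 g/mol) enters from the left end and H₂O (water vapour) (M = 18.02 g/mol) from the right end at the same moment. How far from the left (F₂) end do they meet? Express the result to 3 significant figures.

Distances travelled in equal time are proportional to diffusion rates, so d_F₂/d_H₂O = √(M_H₂O/M_F₂) = √(18.02/38.00) = 0.6886.
With d_F₂ + d_H₂O = 1.07 m, d_H₂O = 1.07/(1 + 0.6886) = 0.6336 m.
d_F₂ = 1.07 − 0.6336 = 0.436 m.

0.436 m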